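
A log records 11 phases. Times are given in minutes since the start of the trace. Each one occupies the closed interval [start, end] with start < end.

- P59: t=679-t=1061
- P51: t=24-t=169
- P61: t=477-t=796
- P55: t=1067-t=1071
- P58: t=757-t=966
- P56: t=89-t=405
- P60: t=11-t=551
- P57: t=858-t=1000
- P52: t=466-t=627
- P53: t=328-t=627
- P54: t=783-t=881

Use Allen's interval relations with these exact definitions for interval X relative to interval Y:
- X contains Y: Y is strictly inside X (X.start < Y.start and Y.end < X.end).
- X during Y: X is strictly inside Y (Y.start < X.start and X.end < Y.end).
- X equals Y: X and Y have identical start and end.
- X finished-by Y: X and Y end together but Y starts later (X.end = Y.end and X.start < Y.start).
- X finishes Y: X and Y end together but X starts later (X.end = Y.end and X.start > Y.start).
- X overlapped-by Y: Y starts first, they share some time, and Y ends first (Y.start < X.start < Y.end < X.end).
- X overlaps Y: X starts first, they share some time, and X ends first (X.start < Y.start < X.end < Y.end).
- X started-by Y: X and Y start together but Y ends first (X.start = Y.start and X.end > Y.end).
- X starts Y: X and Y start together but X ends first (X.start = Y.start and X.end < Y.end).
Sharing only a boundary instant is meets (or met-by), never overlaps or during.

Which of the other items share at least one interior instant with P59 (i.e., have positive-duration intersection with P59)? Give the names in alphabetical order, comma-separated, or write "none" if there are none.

Target P59 = [t=679, t=1061].
P51 [t=24, t=169] → before → no.
P52 [t=466, t=627] → before → no.
P53 [t=328, t=627] → before → no.
P54 [t=783, t=881] → during → yes.
P55 [t=1067, t=1071] → after → no.
P56 [t=89, t=405] → before → no.
P57 [t=858, t=1000] → during → yes.
P58 [t=757, t=966] → during → yes.
P60 [t=11, t=551] → before → no.
P61 [t=477, t=796] → overlaps → yes.
Result: P54, P57, P58, P61.

P54, P57, P58, P61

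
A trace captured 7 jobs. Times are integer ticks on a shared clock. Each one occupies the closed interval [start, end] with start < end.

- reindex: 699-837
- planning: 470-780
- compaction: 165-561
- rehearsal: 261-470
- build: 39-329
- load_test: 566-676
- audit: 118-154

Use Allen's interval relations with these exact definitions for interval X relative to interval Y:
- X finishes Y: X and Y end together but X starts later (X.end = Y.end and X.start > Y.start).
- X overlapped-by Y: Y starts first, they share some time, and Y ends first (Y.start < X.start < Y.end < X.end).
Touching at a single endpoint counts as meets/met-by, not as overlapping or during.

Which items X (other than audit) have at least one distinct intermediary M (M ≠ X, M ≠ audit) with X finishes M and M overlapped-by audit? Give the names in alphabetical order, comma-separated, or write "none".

Target audit = [118, 154].
Intermediaries M with M overlapped-by audit: none.
Union: none.

none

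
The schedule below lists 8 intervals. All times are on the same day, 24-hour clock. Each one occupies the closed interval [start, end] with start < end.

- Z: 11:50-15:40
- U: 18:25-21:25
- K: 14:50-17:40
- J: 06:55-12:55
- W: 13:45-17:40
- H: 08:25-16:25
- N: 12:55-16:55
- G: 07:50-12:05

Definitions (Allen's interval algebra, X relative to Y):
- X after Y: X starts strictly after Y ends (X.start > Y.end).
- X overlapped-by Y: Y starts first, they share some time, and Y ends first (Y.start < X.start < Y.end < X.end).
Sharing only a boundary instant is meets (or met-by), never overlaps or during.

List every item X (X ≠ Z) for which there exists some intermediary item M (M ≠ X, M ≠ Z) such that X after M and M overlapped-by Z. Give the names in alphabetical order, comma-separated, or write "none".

U

Target Z = [11:50, 15:40].
Intermediaries M with M overlapped-by Z: K, N, W.
Via K — items with X after K: U.
Via N — items with X after N: U.
Via W — items with X after W: U.
Union: U.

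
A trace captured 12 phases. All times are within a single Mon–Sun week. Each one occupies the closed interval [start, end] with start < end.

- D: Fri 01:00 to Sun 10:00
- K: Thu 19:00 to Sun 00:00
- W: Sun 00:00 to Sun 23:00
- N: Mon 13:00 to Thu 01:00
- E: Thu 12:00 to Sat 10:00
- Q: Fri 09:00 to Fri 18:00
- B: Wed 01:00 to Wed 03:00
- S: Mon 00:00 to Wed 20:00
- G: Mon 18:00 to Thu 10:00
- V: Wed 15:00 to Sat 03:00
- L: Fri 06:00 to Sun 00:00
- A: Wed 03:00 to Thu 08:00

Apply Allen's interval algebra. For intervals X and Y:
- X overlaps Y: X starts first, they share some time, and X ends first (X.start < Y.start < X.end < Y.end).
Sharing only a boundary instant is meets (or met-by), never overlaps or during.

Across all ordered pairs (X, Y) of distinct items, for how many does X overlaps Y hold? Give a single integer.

Checking all 132 ordered pairs for relation 'overlaps'; matching pairs in alphabetical order:
(A, V): A overlaps V ✓
(D, W): D overlaps W ✓
(E, D): E overlaps D ✓
(E, K): E overlaps K ✓
(E, L): E overlaps L ✓
(G, V): G overlaps V ✓
(K, D): K overlaps D ✓
(N, A): N overlaps A ✓
(N, G): N overlaps G ✓
(N, V): N overlaps V ✓
(S, A): S overlaps A ✓
(S, G): S overlaps G ✓
(S, N): S overlaps N ✓
(S, V): S overlaps V ✓
(V, D): V overlaps D ✓
(V, E): V overlaps E ✓
(V, K): V overlaps K ✓
(V, L): V overlaps L ✓
Count: 18.

18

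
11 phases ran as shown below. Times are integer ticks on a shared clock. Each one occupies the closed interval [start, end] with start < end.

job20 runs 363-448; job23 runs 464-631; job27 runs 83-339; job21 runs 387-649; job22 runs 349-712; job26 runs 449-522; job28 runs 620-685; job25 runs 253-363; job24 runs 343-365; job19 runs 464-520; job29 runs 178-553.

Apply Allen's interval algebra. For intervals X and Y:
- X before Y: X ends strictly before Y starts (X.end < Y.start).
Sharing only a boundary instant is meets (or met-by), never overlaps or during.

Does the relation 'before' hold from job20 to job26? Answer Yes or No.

job20 = [363, 448], job26 = [449, 522].
Actual relation of job20 to job26: before.
Asked whether 'before' holds → Yes.

Yes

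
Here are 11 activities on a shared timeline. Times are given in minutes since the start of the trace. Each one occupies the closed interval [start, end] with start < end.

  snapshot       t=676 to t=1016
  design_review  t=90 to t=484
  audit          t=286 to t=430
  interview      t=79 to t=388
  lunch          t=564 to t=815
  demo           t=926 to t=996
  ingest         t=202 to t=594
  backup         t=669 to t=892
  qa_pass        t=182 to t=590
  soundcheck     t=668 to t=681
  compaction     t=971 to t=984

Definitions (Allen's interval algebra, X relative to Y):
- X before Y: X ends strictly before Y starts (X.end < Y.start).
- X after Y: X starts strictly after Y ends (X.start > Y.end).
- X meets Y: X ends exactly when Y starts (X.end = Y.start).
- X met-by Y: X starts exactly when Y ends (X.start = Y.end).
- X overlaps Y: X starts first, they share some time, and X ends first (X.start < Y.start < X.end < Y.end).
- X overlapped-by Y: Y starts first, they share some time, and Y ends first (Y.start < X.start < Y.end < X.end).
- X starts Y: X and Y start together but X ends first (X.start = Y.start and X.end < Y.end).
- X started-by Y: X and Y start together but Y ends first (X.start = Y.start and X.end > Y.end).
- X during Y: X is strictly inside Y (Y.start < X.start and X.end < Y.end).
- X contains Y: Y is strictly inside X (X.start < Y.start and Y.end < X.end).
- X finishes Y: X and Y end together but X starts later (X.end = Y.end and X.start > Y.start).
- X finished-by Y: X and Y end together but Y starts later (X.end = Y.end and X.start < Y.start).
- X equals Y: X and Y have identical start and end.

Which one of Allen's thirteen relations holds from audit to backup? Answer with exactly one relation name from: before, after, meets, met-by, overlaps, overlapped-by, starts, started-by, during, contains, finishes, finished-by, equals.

before

audit = [t=286, t=430]; backup = [t=669, t=892].
Compare endpoints: audit.start < backup.start, audit.start < backup.end, audit.end < backup.start, audit.end < backup.end.
That pattern is 'before'.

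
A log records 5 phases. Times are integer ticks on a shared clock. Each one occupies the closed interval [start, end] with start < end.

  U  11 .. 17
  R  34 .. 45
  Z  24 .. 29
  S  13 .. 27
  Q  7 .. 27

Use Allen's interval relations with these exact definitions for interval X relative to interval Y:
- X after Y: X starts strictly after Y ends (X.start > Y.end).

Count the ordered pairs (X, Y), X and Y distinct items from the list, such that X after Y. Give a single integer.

Checking all 20 ordered pairs for relation 'after'; matching pairs in alphabetical order:
(R, Q): R after Q ✓
(R, S): R after S ✓
(R, U): R after U ✓
(R, Z): R after Z ✓
(Z, U): Z after U ✓
Count: 5.

5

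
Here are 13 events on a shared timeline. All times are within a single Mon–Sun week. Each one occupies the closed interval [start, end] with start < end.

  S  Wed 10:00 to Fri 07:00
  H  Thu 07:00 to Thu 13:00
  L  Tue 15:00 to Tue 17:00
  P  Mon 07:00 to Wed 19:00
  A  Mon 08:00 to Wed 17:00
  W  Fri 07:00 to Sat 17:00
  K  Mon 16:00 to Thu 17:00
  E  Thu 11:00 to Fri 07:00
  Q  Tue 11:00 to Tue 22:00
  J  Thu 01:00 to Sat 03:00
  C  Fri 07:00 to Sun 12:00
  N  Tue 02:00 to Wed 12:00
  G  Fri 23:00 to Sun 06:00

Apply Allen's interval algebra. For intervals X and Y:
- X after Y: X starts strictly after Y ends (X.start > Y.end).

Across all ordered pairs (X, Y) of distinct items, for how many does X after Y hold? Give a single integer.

Checking all 156 ordered pairs for relation 'after'; matching pairs in alphabetical order:
(C, A): C after A ✓
(C, H): C after H ✓
(C, K): C after K ✓
(C, L): C after L ✓
(C, N): C after N ✓
(C, P): C after P ✓
(C, Q): C after Q ✓
(E, A): E after A ✓
(E, L): E after L ✓
(E, N): E after N ✓
(E, P): E after P ✓
(E, Q): E after Q ✓
(G, A): G after A ✓
(G, E): G after E ✓
(G, H): G after H ✓
(G, K): G after K ✓
(G, L): G after L ✓
(G, N): G after N ✓
(G, P): G after P ✓
(G, Q): G after Q ✓
(G, S): G after S ✓
(H, A): H after A ✓
(H, L): H after L ✓
(H, N): H after N ✓
... plus 16 further pairs not listed.
Count: 40.

40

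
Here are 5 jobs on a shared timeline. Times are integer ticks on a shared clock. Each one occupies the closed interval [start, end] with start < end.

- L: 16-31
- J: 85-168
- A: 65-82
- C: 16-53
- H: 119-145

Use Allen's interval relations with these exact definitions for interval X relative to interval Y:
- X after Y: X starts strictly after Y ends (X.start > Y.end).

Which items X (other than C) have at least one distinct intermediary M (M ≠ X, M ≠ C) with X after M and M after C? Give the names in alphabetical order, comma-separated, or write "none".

H, J

Target C = [16, 53].
Intermediaries M with M after C: A, H, J.
Via A — items with X after A: H, J.
Via H — items with X after H: none.
Via J — items with X after J: none.
Union: H, J.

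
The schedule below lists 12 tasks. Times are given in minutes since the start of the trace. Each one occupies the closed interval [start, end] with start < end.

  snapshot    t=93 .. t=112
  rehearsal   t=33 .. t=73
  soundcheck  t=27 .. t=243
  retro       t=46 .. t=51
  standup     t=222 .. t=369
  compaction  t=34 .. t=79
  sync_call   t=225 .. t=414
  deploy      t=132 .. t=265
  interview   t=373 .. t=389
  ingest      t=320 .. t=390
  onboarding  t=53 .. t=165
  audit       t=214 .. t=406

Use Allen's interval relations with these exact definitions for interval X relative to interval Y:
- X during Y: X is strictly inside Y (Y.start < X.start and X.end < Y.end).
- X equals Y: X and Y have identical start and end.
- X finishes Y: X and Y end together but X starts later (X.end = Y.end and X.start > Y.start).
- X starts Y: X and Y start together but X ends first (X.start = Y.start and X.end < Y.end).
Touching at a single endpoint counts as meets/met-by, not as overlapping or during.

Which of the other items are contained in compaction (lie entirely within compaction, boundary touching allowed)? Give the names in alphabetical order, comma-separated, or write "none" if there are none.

retro

Target compaction = [t=34, t=79].
audit [t=214, t=406] → after → no.
deploy [t=132, t=265] → after → no.
ingest [t=320, t=390] → after → no.
interview [t=373, t=389] → after → no.
onboarding [t=53, t=165] → overlapped-by → no.
rehearsal [t=33, t=73] → overlaps → no.
retro [t=46, t=51] → during → yes.
snapshot [t=93, t=112] → after → no.
soundcheck [t=27, t=243] → contains → no.
standup [t=222, t=369] → after → no.
sync_call [t=225, t=414] → after → no.
Result: retro.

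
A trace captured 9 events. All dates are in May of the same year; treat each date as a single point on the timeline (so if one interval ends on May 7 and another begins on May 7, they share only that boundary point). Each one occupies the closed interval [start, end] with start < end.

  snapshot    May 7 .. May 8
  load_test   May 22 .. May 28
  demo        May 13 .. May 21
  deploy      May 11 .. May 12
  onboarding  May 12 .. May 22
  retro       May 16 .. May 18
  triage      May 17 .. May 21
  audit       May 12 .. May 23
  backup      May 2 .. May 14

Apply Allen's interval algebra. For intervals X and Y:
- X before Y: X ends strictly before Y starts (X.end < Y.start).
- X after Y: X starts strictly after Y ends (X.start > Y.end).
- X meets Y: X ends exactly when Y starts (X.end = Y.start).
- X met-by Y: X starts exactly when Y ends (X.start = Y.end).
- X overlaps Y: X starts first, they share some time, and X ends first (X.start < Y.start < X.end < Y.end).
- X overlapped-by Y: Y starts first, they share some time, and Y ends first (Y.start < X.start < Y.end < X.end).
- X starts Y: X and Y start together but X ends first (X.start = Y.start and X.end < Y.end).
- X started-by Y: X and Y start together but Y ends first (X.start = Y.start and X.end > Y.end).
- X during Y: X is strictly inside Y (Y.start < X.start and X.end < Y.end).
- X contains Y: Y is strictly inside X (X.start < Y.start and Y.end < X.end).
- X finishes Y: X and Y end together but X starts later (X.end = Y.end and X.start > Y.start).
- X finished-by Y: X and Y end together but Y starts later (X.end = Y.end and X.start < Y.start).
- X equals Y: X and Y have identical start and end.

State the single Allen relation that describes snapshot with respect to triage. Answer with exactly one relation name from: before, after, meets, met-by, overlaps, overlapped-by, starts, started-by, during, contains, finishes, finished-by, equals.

before

snapshot = [May 7, May 8]; triage = [May 17, May 21].
Compare endpoints: snapshot.start < triage.start, snapshot.start < triage.end, snapshot.end < triage.start, snapshot.end < triage.end.
That pattern is 'before'.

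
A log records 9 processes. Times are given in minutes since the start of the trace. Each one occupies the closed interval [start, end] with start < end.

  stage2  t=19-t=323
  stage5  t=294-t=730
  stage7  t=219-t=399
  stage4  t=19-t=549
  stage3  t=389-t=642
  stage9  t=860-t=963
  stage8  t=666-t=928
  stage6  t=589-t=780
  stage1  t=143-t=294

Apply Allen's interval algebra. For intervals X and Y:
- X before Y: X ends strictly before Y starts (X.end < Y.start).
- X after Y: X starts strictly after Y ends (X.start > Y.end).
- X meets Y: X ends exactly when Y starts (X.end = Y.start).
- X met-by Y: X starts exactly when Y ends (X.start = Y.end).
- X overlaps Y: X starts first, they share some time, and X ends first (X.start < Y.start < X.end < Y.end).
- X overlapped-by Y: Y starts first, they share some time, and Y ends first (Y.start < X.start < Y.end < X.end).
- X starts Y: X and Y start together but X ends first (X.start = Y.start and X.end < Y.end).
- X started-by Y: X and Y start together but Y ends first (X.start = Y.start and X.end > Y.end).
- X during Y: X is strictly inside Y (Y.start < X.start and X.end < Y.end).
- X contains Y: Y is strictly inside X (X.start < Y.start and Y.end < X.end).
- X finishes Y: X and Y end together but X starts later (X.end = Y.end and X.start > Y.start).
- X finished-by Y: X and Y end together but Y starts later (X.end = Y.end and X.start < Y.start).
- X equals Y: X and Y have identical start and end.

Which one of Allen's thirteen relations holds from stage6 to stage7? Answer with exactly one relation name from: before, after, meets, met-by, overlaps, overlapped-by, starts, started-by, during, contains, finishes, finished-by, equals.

after

stage6 = [t=589, t=780]; stage7 = [t=219, t=399].
Compare endpoints: stage6.start > stage7.start, stage6.start > stage7.end, stage6.end > stage7.start, stage6.end > stage7.end.
That pattern is 'after'.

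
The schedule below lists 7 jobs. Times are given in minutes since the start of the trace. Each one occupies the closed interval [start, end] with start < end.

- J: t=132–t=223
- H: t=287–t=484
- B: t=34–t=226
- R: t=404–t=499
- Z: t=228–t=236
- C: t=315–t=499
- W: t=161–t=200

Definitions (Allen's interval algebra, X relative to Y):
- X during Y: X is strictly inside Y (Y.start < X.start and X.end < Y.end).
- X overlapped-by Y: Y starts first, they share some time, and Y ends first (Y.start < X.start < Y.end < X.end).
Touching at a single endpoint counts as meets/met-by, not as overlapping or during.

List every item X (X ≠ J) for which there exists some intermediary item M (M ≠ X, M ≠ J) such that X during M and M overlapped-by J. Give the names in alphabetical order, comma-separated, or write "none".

none

Target J = [t=132, t=223].
Intermediaries M with M overlapped-by J: none.
Union: none.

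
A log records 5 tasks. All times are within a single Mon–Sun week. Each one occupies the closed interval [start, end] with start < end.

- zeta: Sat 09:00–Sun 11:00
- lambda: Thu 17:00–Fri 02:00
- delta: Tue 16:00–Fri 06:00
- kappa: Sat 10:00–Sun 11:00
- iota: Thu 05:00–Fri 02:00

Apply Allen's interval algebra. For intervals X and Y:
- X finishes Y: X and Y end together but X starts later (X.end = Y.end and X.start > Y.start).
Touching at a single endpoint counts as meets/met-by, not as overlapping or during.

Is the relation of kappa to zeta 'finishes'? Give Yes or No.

Yes

kappa = [Sat 10:00, Sun 11:00], zeta = [Sat 09:00, Sun 11:00].
Actual relation of kappa to zeta: finishes.
Asked whether 'finishes' holds → Yes.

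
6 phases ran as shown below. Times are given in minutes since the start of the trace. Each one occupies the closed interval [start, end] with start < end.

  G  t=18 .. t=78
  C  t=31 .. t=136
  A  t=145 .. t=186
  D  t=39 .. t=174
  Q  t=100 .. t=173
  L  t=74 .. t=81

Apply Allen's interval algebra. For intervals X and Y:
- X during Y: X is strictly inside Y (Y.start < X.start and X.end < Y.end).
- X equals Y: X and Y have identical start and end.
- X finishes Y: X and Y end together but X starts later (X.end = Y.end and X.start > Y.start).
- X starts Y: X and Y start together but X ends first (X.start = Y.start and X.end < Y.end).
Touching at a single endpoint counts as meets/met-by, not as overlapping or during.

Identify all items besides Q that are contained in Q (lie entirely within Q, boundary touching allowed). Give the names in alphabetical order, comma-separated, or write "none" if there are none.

none

Target Q = [t=100, t=173].
A [t=145, t=186] → overlapped-by → no.
C [t=31, t=136] → overlaps → no.
D [t=39, t=174] → contains → no.
G [t=18, t=78] → before → no.
L [t=74, t=81] → before → no.
Result: none.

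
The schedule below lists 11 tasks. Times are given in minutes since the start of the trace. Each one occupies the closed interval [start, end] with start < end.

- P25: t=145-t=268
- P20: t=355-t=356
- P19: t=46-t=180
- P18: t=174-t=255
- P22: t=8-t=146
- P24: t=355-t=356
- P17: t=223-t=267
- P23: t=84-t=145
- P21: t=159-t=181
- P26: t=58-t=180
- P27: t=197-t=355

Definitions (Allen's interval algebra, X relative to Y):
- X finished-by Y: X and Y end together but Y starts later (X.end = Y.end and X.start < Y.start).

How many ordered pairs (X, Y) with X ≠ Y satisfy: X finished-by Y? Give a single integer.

1

Checking all 110 ordered pairs for relation 'finished-by'; matching pairs in alphabetical order:
(P19, P26): P19 finished-by P26 ✓
Count: 1.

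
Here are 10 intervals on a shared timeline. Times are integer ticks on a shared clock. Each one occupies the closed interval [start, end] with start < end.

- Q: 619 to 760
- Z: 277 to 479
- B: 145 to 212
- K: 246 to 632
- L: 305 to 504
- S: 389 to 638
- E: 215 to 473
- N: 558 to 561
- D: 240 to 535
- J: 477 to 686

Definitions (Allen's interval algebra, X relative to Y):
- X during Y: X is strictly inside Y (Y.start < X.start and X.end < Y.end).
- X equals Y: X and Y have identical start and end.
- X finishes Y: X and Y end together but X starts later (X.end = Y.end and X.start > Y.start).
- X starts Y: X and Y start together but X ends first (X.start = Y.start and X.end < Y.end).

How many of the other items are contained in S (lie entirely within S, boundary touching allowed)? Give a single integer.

Target S = [389, 638].
B [145, 212] → before → no.
D [240, 535] → overlaps → no.
E [215, 473] → overlaps → no.
J [477, 686] → overlapped-by → no.
K [246, 632] → overlaps → no.
L [305, 504] → overlaps → no.
N [558, 561] → during → counts.
Q [619, 760] → overlapped-by → no.
Z [277, 479] → overlaps → no.
Total: 1.

1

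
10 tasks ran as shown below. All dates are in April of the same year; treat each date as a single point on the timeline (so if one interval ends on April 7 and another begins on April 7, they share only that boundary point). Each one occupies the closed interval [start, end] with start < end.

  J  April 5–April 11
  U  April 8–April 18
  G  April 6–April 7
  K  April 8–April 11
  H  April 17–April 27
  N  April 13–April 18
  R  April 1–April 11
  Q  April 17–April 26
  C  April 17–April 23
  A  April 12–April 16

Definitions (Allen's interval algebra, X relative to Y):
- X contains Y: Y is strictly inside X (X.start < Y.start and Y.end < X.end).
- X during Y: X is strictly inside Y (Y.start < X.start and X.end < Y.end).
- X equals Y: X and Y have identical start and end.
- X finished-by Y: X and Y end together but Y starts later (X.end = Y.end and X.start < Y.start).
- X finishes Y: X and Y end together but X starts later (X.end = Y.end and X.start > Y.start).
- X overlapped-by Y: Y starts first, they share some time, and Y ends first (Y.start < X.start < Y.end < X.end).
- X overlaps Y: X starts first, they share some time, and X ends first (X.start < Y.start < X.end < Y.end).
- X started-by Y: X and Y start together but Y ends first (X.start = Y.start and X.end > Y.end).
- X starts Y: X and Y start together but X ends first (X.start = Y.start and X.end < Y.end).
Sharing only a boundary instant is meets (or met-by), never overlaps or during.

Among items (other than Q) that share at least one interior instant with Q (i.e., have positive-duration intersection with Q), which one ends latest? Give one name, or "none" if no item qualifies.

Target Q = [April 17, April 26].
A [April 12, April 16] → before → excluded.
C [April 17, April 23] → starts → candidate.
G [April 6, April 7] → before → excluded.
H [April 17, April 27] → started-by → candidate.
J [April 5, April 11] → before → excluded.
K [April 8, April 11] → before → excluded.
N [April 13, April 18] → overlaps → candidate.
R [April 1, April 11] → before → excluded.
U [April 8, April 18] → overlaps → candidate.
Among candidates, latest end is April 27 → H.

H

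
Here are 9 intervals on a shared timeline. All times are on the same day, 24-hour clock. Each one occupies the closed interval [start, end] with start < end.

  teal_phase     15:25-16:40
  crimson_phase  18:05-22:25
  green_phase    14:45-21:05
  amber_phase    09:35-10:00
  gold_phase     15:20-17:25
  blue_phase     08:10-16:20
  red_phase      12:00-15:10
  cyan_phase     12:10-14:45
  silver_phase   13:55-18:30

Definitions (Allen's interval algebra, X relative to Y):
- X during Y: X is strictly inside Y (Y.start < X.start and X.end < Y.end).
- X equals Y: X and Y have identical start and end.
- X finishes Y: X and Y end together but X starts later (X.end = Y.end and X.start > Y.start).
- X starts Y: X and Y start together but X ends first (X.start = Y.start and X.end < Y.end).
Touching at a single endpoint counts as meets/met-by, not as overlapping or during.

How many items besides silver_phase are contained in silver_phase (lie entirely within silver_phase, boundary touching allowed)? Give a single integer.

2

Target silver_phase = [13:55, 18:30].
amber_phase [09:35, 10:00] → before → no.
blue_phase [08:10, 16:20] → overlaps → no.
crimson_phase [18:05, 22:25] → overlapped-by → no.
cyan_phase [12:10, 14:45] → overlaps → no.
gold_phase [15:20, 17:25] → during → counts.
green_phase [14:45, 21:05] → overlapped-by → no.
red_phase [12:00, 15:10] → overlaps → no.
teal_phase [15:25, 16:40] → during → counts.
Total: 2.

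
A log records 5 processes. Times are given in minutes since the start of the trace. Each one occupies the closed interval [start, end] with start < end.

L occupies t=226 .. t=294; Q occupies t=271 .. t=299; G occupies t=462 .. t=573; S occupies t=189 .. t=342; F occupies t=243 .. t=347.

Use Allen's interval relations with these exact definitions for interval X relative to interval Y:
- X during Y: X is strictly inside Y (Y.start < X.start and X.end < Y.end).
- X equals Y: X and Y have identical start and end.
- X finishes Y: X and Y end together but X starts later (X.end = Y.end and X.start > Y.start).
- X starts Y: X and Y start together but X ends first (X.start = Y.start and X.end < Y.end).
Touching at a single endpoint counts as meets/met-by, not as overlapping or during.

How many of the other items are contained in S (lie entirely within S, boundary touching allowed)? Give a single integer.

2

Target S = [t=189, t=342].
F [t=243, t=347] → overlapped-by → no.
G [t=462, t=573] → after → no.
L [t=226, t=294] → during → counts.
Q [t=271, t=299] → during → counts.
Total: 2.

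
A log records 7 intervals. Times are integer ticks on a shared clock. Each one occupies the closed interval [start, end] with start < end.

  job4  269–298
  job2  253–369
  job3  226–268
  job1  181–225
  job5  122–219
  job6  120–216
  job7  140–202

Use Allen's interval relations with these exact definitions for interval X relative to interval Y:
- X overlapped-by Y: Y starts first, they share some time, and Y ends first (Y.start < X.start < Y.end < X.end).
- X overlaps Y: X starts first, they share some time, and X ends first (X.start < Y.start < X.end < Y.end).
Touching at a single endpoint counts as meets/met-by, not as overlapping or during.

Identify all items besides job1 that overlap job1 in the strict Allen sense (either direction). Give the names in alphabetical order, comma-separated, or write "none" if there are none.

job5, job6, job7

Target job1 = [181, 225].
job2 [253, 369] → after → no.
job3 [226, 268] → after → no.
job4 [269, 298] → after → no.
job5 [122, 219] → overlaps → yes.
job6 [120, 216] → overlaps → yes.
job7 [140, 202] → overlaps → yes.
Result: job5, job6, job7.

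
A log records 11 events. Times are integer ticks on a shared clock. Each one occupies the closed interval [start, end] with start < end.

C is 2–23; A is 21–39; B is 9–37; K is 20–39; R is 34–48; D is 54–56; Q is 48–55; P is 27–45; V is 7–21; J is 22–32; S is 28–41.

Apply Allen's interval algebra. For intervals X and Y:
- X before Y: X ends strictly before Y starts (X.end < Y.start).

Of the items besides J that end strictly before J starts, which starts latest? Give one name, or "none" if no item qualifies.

Target J = [22, 32].
A [21, 39] → contains → excluded.
B [9, 37] → contains → excluded.
C [2, 23] → overlaps → excluded.
D [54, 56] → after → excluded.
K [20, 39] → contains → excluded.
P [27, 45] → overlapped-by → excluded.
Q [48, 55] → after → excluded.
R [34, 48] → after → excluded.
S [28, 41] → overlapped-by → excluded.
V [7, 21] → before → candidate.
Among candidates, latest start is 7 → V.

V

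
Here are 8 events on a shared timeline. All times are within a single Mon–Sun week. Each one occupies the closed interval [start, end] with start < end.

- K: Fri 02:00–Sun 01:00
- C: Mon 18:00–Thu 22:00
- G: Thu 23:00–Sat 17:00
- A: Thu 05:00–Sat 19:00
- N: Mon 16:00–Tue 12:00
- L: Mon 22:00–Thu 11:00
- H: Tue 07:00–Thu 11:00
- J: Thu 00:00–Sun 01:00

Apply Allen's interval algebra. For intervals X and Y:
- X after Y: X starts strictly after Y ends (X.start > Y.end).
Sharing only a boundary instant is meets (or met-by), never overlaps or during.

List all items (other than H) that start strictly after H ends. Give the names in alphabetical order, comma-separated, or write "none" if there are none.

Target H = [Tue 07:00, Thu 11:00].
A [Thu 05:00, Sat 19:00] → overlapped-by → no.
C [Mon 18:00, Thu 22:00] → contains → no.
G [Thu 23:00, Sat 17:00] → after → yes.
J [Thu 00:00, Sun 01:00] → overlapped-by → no.
K [Fri 02:00, Sun 01:00] → after → yes.
L [Mon 22:00, Thu 11:00] → finished-by → no.
N [Mon 16:00, Tue 12:00] → overlaps → no.
Result: G, K.

G, K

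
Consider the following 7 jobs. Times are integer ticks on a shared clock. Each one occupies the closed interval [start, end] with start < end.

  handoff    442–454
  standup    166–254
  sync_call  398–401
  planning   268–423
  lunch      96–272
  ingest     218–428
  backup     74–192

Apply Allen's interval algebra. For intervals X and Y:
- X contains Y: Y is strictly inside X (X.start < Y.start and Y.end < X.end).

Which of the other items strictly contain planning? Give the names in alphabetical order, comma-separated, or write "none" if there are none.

ingest

Target planning = [268, 423].
backup [74, 192] → before → no.
handoff [442, 454] → after → no.
ingest [218, 428] → contains → yes.
lunch [96, 272] → overlaps → no.
standup [166, 254] → before → no.
sync_call [398, 401] → during → no.
Result: ingest.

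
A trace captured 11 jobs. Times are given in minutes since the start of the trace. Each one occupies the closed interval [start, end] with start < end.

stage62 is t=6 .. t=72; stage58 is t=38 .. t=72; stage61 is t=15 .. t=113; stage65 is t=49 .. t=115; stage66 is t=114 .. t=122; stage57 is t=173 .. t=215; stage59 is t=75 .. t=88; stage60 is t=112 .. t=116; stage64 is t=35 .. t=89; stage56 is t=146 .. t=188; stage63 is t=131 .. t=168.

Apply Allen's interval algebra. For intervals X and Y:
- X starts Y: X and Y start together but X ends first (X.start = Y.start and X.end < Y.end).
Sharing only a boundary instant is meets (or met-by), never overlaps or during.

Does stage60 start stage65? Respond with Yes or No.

No

stage60 = [t=112, t=116], stage65 = [t=49, t=115].
Actual relation of stage60 to stage65: overlapped-by.
Asked whether 'starts' holds → No.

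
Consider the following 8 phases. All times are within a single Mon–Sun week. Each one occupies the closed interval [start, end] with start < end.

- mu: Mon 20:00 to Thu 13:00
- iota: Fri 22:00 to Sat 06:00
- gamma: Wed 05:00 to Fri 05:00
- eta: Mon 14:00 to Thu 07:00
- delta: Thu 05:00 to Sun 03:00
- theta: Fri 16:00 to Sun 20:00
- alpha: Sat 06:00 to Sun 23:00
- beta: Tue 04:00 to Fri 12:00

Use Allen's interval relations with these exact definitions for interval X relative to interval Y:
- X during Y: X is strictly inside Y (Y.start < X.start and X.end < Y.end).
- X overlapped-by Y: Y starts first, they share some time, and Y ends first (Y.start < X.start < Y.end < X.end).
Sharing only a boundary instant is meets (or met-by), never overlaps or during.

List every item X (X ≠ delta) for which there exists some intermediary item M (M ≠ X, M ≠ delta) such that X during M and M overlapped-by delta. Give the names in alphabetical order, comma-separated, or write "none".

iota

Target delta = [Thu 05:00, Sun 03:00].
Intermediaries M with M overlapped-by delta: alpha, theta.
Via alpha — items with X during alpha: none.
Via theta — items with X during theta: iota.
Union: iota.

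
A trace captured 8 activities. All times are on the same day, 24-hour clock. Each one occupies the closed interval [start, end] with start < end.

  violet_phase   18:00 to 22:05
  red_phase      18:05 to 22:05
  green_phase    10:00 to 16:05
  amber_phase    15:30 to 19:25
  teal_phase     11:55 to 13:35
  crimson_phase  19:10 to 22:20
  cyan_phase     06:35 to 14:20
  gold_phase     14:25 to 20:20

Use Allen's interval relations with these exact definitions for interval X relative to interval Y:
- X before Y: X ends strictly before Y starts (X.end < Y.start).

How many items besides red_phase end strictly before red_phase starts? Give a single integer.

Target red_phase = [18:05, 22:05].
amber_phase [15:30, 19:25] → overlaps → no.
crimson_phase [19:10, 22:20] → overlapped-by → no.
cyan_phase [06:35, 14:20] → before → counts.
gold_phase [14:25, 20:20] → overlaps → no.
green_phase [10:00, 16:05] → before → counts.
teal_phase [11:55, 13:35] → before → counts.
violet_phase [18:00, 22:05] → finished-by → no.
Total: 3.

3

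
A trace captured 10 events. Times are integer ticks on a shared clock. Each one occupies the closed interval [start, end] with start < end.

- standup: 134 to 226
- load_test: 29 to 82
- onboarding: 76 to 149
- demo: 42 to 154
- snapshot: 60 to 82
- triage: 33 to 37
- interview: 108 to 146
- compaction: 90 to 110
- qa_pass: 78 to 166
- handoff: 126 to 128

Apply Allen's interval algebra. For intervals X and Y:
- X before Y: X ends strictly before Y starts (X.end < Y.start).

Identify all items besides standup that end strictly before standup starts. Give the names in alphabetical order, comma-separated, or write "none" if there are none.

Target standup = [134, 226].
compaction [90, 110] → before → yes.
demo [42, 154] → overlaps → no.
handoff [126, 128] → before → yes.
interview [108, 146] → overlaps → no.
load_test [29, 82] → before → yes.
onboarding [76, 149] → overlaps → no.
qa_pass [78, 166] → overlaps → no.
snapshot [60, 82] → before → yes.
triage [33, 37] → before → yes.
Result: compaction, handoff, load_test, snapshot, triage.

compaction, handoff, load_test, snapshot, triage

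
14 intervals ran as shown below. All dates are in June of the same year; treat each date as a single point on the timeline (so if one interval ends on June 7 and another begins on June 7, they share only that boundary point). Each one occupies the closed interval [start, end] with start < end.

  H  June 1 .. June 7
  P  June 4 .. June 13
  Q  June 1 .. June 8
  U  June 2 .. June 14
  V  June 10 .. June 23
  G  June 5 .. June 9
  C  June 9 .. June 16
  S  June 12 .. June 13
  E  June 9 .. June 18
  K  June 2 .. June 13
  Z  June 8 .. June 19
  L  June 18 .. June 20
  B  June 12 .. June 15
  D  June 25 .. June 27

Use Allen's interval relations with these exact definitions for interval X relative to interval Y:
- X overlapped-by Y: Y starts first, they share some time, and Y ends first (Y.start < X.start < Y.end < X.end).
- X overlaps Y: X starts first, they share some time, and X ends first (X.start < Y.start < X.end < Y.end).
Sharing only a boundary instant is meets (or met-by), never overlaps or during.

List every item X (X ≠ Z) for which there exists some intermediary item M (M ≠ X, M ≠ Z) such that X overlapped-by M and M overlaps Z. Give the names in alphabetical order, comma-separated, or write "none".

Target Z = [June 8, June 19].
Intermediaries M with M overlaps Z: G, K, P, U.
Via G — items with X overlapped-by G: none.
Via K — items with X overlapped-by K: B, C, E, V.
Via P — items with X overlapped-by P: B, C, E, V.
Via U — items with X overlapped-by U: B, C, E, V.
Union: B, C, E, V.

B, C, E, V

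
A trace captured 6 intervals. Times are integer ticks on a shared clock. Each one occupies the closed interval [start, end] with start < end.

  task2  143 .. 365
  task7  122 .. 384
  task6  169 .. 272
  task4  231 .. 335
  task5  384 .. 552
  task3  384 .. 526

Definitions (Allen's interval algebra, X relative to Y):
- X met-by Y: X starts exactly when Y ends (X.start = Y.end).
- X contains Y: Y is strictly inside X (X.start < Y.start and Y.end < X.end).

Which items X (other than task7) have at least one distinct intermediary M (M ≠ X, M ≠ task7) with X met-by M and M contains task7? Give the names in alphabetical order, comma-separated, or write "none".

Target task7 = [122, 384].
Intermediaries M with M contains task7: none.
Union: none.

none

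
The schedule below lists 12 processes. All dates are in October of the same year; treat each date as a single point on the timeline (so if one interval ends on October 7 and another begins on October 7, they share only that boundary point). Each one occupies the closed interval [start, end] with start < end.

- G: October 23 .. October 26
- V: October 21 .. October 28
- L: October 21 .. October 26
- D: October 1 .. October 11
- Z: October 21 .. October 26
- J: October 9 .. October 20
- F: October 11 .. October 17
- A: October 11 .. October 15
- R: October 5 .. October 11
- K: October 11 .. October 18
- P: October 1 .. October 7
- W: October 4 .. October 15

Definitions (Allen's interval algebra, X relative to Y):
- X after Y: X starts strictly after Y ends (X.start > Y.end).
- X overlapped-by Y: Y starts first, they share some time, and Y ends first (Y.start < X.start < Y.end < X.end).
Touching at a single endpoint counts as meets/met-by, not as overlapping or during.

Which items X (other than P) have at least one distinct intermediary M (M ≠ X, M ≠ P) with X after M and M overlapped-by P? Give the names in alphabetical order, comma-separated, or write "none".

Target P = [October 1, October 7].
Intermediaries M with M overlapped-by P: R, W.
Via R — items with X after R: G, L, V, Z.
Via W — items with X after W: G, L, V, Z.
Union: G, L, V, Z.

G, L, V, Z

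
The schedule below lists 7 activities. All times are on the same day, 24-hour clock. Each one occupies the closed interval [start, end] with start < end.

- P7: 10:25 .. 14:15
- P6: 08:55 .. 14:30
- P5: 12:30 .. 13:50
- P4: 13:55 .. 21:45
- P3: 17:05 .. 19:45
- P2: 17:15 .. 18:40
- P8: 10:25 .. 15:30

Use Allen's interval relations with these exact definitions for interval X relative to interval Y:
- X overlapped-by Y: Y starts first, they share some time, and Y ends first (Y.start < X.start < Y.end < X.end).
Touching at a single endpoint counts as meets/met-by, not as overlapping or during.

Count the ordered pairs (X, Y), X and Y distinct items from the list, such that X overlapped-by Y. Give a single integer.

4

Checking all 42 ordered pairs for relation 'overlapped-by'; matching pairs in alphabetical order:
(P4, P6): P4 overlapped-by P6 ✓
(P4, P7): P4 overlapped-by P7 ✓
(P4, P8): P4 overlapped-by P8 ✓
(P8, P6): P8 overlapped-by P6 ✓
Count: 4.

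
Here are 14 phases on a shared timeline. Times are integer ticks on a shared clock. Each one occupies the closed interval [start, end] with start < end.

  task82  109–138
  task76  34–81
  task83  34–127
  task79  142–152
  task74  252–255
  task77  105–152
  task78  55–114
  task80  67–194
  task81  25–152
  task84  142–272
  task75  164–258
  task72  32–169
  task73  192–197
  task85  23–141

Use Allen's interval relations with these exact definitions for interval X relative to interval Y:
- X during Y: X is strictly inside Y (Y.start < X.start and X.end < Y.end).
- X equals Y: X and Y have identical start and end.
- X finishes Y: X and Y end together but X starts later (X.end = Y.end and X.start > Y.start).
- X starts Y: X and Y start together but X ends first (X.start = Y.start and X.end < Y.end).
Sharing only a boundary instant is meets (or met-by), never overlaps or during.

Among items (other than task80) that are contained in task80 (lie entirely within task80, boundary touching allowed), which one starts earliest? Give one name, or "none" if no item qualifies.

Target task80 = [67, 194].
task72 [32, 169] → overlaps → excluded.
task73 [192, 197] → overlapped-by → excluded.
task74 [252, 255] → after → excluded.
task75 [164, 258] → overlapped-by → excluded.
task76 [34, 81] → overlaps → excluded.
task77 [105, 152] → during → candidate.
task78 [55, 114] → overlaps → excluded.
task79 [142, 152] → during → candidate.
task81 [25, 152] → overlaps → excluded.
task82 [109, 138] → during → candidate.
task83 [34, 127] → overlaps → excluded.
task84 [142, 272] → overlapped-by → excluded.
task85 [23, 141] → overlaps → excluded.
Among candidates, earliest start is 105 → task77.

task77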